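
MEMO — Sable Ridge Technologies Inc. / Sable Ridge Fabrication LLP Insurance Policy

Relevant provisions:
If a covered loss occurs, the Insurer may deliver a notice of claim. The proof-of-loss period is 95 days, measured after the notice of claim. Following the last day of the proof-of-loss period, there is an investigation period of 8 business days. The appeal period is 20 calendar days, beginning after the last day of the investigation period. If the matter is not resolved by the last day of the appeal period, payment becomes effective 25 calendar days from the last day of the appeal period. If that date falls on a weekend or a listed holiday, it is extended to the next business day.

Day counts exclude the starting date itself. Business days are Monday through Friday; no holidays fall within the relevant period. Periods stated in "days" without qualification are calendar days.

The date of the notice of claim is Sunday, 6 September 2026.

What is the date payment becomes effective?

Adding 95 calendar days to 6 September 2026 gives 10 December 2026, which is the last day of the proof-of-loss period.
The last day of the investigation period: 8 business days after Thursday, 10 December 2026, skipping weekends — Dec 11, Dec 14, Dec 15, Dec 16, Dec 17, Dec 18, Dec 21, Dec 22 — lands on Tuesday, 22 December 2026.
The last day of the appeal period: 20 calendar days after 22 December 2026 is 11 January 2027.
The date payment becomes effective: 11 January 2027 + 25 days = 5 February 2027. 5 February 2027 is a Friday, so no roll-forward applies.

5 February 2027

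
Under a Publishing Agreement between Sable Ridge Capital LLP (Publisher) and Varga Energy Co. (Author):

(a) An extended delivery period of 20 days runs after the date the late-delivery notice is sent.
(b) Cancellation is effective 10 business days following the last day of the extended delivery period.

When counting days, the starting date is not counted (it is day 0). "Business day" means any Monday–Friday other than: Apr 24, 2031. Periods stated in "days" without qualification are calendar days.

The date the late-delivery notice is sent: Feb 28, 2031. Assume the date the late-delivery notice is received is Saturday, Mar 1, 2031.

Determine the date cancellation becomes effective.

Apr 3, 2031

Adding 20 calendar days to Feb 28, 2031 gives Mar 20, 2031, which is the last day of the extended delivery period.
From Thursday, Mar 20, 2031, 10 business days (Mar 21, Mar 24, Mar 25, Mar 26, Mar 27, Mar 28, Mar 31, Apr 1, Apr 2, Apr 3, skipping weekends) brings us to Thursday, Apr 3, 2031, which is the date cancellation becomes effective.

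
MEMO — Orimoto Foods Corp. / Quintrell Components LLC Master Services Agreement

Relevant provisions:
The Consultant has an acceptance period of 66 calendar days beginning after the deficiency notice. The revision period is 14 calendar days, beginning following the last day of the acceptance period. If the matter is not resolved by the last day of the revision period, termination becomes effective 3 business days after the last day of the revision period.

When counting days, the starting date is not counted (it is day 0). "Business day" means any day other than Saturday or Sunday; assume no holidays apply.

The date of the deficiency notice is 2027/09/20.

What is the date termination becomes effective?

Adding 66 calendar days to 2027/09/20 gives 2027/11/25, which is the last day of the acceptance period.
The last day of the revision period: 2027/11/25 + 14 days = 2027/12/09.
The date termination becomes effective: counting 3 business days from Thursday, 2027/12/09 (Dec 10, Dec 13, Dec 14, skipping weekends) reaches Tuesday, 2027/12/14.

2027/12/14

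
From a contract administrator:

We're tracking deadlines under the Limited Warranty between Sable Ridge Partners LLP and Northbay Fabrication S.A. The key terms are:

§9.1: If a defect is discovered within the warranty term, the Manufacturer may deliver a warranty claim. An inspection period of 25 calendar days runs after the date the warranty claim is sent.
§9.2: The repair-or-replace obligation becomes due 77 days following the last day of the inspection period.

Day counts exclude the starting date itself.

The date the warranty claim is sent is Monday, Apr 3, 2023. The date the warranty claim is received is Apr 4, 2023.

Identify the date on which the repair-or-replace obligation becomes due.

Jul 14, 2023

The last day of the inspection period: Apr 3, 2023 + 25 days = Apr 28, 2023.
Adding 77 calendar days to Apr 28, 2023 gives Jul 14, 2023, which is the date on which the repair-or-replace obligation becomes due.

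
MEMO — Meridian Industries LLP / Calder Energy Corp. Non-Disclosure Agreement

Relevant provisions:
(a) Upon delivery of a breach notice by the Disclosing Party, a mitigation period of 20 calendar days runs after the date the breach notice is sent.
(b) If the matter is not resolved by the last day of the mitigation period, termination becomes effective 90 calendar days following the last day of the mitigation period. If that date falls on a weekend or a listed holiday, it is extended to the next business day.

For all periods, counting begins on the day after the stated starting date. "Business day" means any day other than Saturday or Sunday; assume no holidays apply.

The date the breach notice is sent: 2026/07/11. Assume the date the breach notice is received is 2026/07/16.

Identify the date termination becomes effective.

2026/10/29

The last day of the mitigation period: 20 calendar days after 2026/07/11 is 2026/07/31.
Adding 90 calendar days to 2026/07/31 gives 2026/10/29, which is the date termination becomes effective. 2026/10/29 is a Thursday, so no roll-forward applies.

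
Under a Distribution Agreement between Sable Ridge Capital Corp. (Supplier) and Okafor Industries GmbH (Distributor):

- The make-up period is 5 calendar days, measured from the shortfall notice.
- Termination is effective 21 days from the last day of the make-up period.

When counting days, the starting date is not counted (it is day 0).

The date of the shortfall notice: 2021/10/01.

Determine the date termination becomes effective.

2021/10/27

The last day of the make-up period: 2021/10/01 + 5 days = 2021/10/06.
Adding 21 calendar days to 2021/10/06 gives 2021/10/27, which is the date termination becomes effective.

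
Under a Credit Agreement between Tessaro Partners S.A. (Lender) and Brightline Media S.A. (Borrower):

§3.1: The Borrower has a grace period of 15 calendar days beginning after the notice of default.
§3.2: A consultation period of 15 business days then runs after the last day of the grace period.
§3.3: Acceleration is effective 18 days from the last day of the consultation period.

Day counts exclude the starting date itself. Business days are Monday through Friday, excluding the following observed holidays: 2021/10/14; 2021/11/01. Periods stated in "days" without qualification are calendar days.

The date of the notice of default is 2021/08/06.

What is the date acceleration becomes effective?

Adding 15 calendar days to 2021/08/06 gives 2021/08/21, which is the last day of the grace period.
The last day of the consultation period: counting 15 business days from Saturday, 2021/08/21 (Aug 23, Aug 24, Aug 25, Aug 26, …, Sep 8, Sep 9, Sep 10, skipping weekends) reaches Friday, 2021/09/10.
The date acceleration becomes effective: 2021/09/10 + 18 days = 2021/09/28.

2021/09/28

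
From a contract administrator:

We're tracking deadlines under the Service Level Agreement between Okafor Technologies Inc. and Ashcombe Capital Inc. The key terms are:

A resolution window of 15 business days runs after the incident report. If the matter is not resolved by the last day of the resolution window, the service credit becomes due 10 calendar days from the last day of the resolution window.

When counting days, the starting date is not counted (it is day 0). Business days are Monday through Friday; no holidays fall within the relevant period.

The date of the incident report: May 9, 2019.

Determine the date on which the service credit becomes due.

The last day of the resolution window: 15 business days after Thursday, May 9, 2019, skipping weekends — May 10, May 13, May 14, May 15, …, May 28, May 29, May 30 — lands on Thursday, May 30, 2019.
Adding 10 calendar days to May 30, 2019 gives Jun 9, 2019, which is the date on which the service credit becomes due.

Jun 9, 2019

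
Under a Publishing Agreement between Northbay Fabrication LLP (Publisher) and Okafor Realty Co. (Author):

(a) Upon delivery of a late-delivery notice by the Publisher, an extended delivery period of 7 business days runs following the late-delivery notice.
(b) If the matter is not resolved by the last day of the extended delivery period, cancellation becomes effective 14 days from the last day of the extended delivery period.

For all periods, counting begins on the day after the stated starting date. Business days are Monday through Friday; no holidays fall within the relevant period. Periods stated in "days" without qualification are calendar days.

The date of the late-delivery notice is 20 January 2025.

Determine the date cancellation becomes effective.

12 February 2025

From Monday, 20 January 2025, 7 business days (Jan 21, Jan 22, Jan 23, Jan 24, Jan 27, Jan 28, Jan 29, skipping weekends) brings us to Wednesday, 29 January 2025, which is the last day of the extended delivery period.
Adding 14 calendar days to 29 January 2025 gives 12 February 2025, which is the date cancellation becomes effective.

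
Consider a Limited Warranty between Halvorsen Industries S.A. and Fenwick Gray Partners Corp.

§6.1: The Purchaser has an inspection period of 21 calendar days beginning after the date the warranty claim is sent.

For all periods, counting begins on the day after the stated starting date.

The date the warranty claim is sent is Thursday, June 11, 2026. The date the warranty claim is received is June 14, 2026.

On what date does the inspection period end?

July 2, 2026

The last day of the inspection period: 21 calendar days after June 11, 2026 is July 2, 2026.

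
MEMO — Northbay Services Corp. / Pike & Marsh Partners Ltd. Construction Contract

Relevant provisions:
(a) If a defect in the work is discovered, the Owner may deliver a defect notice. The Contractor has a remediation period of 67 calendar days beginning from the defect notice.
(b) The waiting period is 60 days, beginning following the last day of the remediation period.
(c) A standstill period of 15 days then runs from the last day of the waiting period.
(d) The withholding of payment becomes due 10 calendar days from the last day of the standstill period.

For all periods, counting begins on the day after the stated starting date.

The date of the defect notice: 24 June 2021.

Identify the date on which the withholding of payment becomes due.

The last day of the remediation period: 24 June 2021 + 67 days = 30 August 2021.
The last day of the waiting period: 60 calendar days after 30 August 2021 is 29 October 2021.
Adding 15 calendar days to 29 October 2021 gives 13 November 2021, which is the last day of the standstill period.
The date on which the withholding of payment becomes due: 10 calendar days after 13 November 2021 is 23 November 2021.

23 November 2021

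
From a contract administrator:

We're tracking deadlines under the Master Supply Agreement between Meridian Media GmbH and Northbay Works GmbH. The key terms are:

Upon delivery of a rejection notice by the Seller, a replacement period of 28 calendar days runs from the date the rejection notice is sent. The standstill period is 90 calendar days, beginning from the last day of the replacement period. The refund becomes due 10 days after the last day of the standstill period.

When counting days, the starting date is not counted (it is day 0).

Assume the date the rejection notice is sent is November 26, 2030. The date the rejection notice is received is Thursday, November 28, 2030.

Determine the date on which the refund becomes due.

The last day of the replacement period: 28 calendar days after November 26, 2030 is December 24, 2030.
Adding 90 calendar days to December 24, 2030 gives March 24, 2031, which is the last day of the standstill period.
The date on which the refund becomes due: March 24, 2031 + 10 days = April 3, 2031.

April 3, 2031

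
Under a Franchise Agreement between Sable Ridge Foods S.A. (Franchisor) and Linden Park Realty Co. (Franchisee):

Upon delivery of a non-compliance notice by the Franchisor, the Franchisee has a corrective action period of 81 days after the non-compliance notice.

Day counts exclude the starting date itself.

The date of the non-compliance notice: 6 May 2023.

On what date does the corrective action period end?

The last day of the corrective action period: 81 calendar days after 6 May 2023 is 26 July 2023.

26 July 2023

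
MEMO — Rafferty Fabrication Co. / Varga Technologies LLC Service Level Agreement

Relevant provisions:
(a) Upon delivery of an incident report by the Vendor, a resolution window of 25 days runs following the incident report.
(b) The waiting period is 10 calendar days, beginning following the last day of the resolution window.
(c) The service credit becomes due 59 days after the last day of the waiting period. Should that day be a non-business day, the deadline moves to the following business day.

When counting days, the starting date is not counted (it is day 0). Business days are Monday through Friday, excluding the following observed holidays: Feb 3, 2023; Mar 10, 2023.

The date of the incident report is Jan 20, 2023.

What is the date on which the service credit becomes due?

Apr 24, 2023

The last day of the resolution window: Jan 20, 2023 + 25 days = Feb 14, 2023.
The last day of the waiting period: 10 calendar days after Feb 14, 2023 is Feb 24, 2023.
Adding 59 calendar days to Feb 24, 2023 gives Apr 24, 2023, which is the date on which the service credit becomes due. Apr 24, 2023 is a Monday and is not a listed holiday, so no roll-forward applies.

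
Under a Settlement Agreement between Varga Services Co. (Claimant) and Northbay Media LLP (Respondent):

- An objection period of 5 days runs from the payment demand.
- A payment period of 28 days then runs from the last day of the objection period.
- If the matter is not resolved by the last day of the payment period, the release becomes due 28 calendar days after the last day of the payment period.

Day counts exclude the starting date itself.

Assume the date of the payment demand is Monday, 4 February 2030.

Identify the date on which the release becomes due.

The last day of the objection period: 4 February 2030 + 5 days = 9 February 2030.
The last day of the payment period: 28 calendar days after 9 February 2030 is 9 March 2030.
Adding 28 calendar days to 9 March 2030 gives 6 April 2030, which is the date on which the release becomes due.

6 April 2030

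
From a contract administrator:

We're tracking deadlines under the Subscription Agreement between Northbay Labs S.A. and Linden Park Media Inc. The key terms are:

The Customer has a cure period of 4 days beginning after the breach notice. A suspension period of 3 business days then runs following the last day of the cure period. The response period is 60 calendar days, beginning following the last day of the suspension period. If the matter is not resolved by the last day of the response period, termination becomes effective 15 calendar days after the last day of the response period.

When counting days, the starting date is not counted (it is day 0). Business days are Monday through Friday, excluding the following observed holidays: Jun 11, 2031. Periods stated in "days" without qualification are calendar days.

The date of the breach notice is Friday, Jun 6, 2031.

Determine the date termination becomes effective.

The last day of the cure period: 4 calendar days after Jun 6, 2031 is Jun 10, 2031.
The last day of the suspension period: counting 3 business days from Tuesday, Jun 10, 2031 (Jun 12, Jun 13, Jun 16, skipping weekends and the listed holiday on Jun 11) reaches Monday, Jun 16, 2031.
Adding 60 calendar days to Jun 16, 2031 gives Aug 15, 2031, which is the last day of the response period.
The date termination becomes effective: Aug 15, 2031 + 15 days = Aug 30, 2031.

Aug 30, 2031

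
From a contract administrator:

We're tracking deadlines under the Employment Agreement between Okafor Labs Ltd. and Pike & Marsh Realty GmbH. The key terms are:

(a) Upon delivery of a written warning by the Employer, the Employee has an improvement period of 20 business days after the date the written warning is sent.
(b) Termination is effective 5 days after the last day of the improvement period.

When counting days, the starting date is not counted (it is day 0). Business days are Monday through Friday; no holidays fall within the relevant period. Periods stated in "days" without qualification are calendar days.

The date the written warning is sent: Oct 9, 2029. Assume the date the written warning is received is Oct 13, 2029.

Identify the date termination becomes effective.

From Tuesday, Oct 9, 2029, 20 business days (Oct 10, Oct 11, Oct 12, Oct 15, …, Nov 2, Nov 5, Nov 6, skipping weekends) brings us to Tuesday, Nov 6, 2029, which is the last day of the improvement period.
Adding 5 calendar days to Nov 6, 2029 gives Nov 11, 2029, which is the date termination becomes effective.

Nov 11, 2029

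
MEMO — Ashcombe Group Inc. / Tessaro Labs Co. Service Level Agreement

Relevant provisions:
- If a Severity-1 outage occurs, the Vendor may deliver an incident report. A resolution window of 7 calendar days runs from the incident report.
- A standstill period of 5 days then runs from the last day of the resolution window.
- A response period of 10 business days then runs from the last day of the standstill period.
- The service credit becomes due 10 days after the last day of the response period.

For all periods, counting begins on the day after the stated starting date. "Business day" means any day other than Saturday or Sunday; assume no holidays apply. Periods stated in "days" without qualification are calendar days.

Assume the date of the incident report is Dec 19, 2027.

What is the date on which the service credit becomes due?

Adding 7 calendar days to Dec 19, 2027 gives Dec 26, 2027, which is the last day of the resolution window.
The last day of the standstill period: 5 calendar days after Dec 26, 2027 is Dec 31, 2027.
The last day of the response period: 10 business days after Friday, Dec 31, 2027, skipping weekends — Jan 3, Jan 4, Jan 5, Jan 6, Jan 7, Jan 10, Jan 11, Jan 12, Jan 13, Jan 14 — lands on Friday, Jan 14, 2028.
The date on which the service credit becomes due: Jan 14, 2028 + 10 days = Jan 24, 2028.

Jan 24, 2028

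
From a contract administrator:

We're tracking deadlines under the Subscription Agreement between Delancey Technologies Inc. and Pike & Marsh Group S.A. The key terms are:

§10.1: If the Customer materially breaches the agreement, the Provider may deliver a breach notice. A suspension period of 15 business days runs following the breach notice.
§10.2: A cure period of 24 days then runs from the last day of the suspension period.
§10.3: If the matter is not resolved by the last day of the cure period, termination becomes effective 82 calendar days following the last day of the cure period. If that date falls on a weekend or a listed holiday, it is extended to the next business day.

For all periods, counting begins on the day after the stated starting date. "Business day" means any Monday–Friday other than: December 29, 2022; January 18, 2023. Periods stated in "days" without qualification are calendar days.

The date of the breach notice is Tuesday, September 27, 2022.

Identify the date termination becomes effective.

From Tuesday, September 27, 2022, 15 business days (Sep 28, Sep 29, Sep 30, Oct 3, …, Oct 14, Oct 17, Oct 18, skipping weekends) brings us to Tuesday, October 18, 2022, which is the last day of the suspension period.
The last day of the cure period: 24 calendar days after October 18, 2022 is November 11, 2022.
The date termination becomes effective: November 11, 2022 + 82 days = February 1, 2023. February 1, 2023 is a Wednesday and is not a listed holiday, so no roll-forward applies.

February 1, 2023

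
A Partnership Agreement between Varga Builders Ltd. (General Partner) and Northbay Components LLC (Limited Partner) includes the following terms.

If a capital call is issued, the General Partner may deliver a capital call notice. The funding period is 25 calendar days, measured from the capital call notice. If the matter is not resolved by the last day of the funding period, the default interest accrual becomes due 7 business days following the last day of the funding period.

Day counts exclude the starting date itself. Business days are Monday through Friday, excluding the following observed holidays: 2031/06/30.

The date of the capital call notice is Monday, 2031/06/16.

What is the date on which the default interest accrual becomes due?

2031/07/22

The last day of the funding period: 2031/06/16 + 25 days = 2031/07/11.
The date on which the default interest accrual becomes due: 7 business days after Friday, 2031/07/11, skipping weekends — Jul 14, Jul 15, Jul 16, Jul 17, Jul 18, Jul 21, Jul 22 — lands on Tuesday, 2031/07/22.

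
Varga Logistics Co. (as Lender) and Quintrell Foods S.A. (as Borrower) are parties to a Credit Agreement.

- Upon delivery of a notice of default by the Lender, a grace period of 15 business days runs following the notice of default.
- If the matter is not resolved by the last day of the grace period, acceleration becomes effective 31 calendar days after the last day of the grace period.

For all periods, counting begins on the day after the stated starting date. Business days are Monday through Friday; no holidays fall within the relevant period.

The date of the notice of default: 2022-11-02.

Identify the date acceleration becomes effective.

From Wednesday, 2022-11-02, 15 business days (Nov 3, Nov 4, Nov 7, Nov 8, …, Nov 21, Nov 22, Nov 23, skipping weekends) brings us to Wednesday, 2022-11-23, which is the last day of the grace period.
The date acceleration becomes effective: 2022-11-23 + 31 days = 2022-12-24.

2022-12-24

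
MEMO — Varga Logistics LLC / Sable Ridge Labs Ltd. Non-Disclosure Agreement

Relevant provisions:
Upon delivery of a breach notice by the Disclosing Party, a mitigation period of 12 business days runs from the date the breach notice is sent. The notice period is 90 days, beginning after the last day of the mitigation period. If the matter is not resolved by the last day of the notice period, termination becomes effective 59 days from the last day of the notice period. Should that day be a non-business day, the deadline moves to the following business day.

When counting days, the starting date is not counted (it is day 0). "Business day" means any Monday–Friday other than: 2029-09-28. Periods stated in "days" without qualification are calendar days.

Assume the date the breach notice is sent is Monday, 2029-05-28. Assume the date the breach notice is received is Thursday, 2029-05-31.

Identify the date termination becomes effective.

2029-11-09

The last day of the mitigation period: counting 12 business days from Monday, 2029-05-28 (May 29, May 30, May 31, Jun 1, …, Jun 11, Jun 12, Jun 13, skipping weekends) reaches Wednesday, 2029-06-13.
Adding 90 calendar days to 2029-06-13 gives 2029-09-11, which is the last day of the notice period.
The date termination becomes effective: 59 calendar days after 2029-09-11 is 2029-11-09. 2029-11-09 is a Friday and is not a listed holiday, so no roll-forward applies.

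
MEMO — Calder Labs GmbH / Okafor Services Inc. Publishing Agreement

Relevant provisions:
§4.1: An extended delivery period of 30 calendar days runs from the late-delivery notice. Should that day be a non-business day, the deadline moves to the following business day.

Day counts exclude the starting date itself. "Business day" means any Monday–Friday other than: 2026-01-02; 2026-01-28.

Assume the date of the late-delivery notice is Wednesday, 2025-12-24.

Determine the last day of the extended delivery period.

2026-01-23

Adding 30 calendar days to 2025-12-24 gives 2026-01-23, which is the last day of the extended delivery period. 2026-01-23 is a Friday and is not a listed holiday, so no roll-forward applies.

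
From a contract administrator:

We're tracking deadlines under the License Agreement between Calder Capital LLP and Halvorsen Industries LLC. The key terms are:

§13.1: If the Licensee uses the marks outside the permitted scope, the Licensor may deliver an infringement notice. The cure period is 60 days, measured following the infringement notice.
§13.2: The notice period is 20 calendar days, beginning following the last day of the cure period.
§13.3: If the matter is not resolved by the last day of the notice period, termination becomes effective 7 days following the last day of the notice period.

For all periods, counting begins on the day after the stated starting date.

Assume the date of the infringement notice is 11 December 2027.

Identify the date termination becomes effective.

Adding 60 calendar days to 11 December 2027 gives 9 February 2028, which is the last day of the cure period.
The last day of the notice period: 9 February 2028 + 20 days = 29 February 2028.
The date termination becomes effective: 7 calendar days after 29 February 2028 is 7 March 2028.

7 March 2028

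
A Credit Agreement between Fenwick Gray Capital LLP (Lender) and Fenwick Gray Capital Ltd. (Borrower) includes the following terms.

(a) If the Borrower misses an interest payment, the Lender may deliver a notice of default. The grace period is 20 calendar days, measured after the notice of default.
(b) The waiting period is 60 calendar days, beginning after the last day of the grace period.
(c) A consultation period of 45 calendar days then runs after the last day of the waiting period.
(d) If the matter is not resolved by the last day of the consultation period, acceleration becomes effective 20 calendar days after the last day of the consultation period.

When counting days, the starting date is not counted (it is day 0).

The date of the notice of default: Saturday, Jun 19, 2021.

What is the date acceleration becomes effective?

The last day of the grace period: Jun 19, 2021 + 20 days = Jul 9, 2021.
The last day of the waiting period: 60 calendar days after Jul 9, 2021 is Sep 7, 2021.
Adding 45 calendar days to Sep 7, 2021 gives Oct 22, 2021, which is the last day of the consultation period.
The date acceleration becomes effective: 20 calendar days after Oct 22, 2021 is Nov 11, 2021.

Nov 11, 2021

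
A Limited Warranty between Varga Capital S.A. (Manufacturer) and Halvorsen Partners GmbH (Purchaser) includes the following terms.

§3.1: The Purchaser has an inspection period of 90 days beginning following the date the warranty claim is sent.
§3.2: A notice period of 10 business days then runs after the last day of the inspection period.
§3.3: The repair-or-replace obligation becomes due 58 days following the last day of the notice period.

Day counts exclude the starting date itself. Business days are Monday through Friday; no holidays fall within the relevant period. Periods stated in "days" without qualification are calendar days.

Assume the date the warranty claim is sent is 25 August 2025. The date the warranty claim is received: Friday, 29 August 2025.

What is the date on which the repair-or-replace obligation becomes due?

1 February 2026

The last day of the inspection period: 25 August 2025 + 90 days = 23 November 2025.
From Sunday, 23 November 2025, 10 business days (Nov 24, Nov 25, Nov 26, Nov 27, Nov 28, Dec 1, Dec 2, Dec 3, Dec 4, Dec 5, skipping weekends) brings us to Friday, 5 December 2025, which is the last day of the notice period.
The date on which the repair-or-replace obligation becomes due: 5 December 2025 + 58 days = 1 February 2026.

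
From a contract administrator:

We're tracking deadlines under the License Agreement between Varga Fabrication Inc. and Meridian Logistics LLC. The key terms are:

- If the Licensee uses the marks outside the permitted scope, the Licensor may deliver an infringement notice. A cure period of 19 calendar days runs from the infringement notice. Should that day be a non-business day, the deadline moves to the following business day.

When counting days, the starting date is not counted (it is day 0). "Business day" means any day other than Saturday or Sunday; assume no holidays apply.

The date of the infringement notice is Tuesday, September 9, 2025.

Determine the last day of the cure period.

The last day of the cure period: 19 calendar days after September 9, 2025 is September 28, 2025. That falls on a Sunday, so it rolls to the next business day, Monday, September 29, 2025.

September 29, 2025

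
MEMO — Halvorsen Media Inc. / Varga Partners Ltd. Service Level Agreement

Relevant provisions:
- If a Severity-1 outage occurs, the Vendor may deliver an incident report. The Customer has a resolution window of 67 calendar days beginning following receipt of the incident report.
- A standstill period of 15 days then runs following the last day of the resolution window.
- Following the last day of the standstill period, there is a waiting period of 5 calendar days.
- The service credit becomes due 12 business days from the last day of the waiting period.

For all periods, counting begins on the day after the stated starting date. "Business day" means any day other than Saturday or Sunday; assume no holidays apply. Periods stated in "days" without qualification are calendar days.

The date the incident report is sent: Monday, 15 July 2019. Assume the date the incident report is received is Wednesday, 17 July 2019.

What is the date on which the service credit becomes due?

The last day of the resolution window: 67 calendar days after 17 July 2019 is 22 September 2019.
The last day of the standstill period: 22 September 2019 + 15 days = 7 October 2019.
The last day of the waiting period: 5 calendar days after 7 October 2019 is 12 October 2019.
From Saturday, 12 October 2019, 12 business days (Oct 14, Oct 15, Oct 16, Oct 17, …, Oct 25, Oct 28, Oct 29, skipping weekends) brings us to Tuesday, 29 October 2019, which is the date on which the service credit becomes due.

29 October 2019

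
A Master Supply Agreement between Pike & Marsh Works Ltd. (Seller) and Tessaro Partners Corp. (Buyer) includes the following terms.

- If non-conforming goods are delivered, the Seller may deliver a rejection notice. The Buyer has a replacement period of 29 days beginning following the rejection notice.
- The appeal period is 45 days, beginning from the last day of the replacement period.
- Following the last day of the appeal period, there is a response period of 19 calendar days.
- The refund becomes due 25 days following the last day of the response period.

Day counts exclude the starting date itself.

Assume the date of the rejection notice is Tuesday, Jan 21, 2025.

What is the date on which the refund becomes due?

May 19, 2025

The last day of the replacement period: Jan 21, 2025 + 29 days = Feb 19, 2025.
Adding 45 calendar days to Feb 19, 2025 gives Apr 5, 2025, which is the last day of the appeal period.
The last day of the response period: 19 calendar days after Apr 5, 2025 is Apr 24, 2025.
Adding 25 calendar days to Apr 24, 2025 gives May 19, 2025, which is the date on which the refund becomes due.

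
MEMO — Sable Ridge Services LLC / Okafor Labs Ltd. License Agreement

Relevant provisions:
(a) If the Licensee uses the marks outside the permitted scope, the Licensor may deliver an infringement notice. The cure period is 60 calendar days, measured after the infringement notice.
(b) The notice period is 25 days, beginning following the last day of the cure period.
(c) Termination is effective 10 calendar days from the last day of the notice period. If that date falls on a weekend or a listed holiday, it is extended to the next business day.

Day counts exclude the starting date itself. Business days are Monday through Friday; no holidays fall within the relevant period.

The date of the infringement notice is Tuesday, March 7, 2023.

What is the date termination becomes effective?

June 12, 2023

The last day of the cure period: March 7, 2023 + 60 days = May 6, 2023.
The last day of the notice period: May 6, 2023 + 25 days = May 31, 2023.
Adding 10 calendar days to May 31, 2023 gives June 10, 2023, which is the date termination becomes effective. That falls on a Saturday, so it rolls to the next business day, Monday, June 12, 2023.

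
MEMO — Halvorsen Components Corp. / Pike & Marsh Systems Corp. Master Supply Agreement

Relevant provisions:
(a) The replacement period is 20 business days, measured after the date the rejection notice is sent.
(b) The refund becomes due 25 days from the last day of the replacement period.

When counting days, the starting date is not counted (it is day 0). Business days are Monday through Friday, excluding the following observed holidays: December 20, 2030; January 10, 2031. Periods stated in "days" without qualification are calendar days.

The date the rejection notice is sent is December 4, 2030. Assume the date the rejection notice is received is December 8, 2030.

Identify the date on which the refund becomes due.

January 27, 2031

The last day of the replacement period: 20 business days after Wednesday, December 4, 2030, skipping weekends and the listed holiday on Dec 20 — Dec 5, Dec 6, Dec 9, Dec 10, …, Dec 31, Jan 1, Jan 2 — lands on Thursday, January 2, 2031.
Adding 25 calendar days to January 2, 2031 gives January 27, 2031, which is the date on which the refund becomes due.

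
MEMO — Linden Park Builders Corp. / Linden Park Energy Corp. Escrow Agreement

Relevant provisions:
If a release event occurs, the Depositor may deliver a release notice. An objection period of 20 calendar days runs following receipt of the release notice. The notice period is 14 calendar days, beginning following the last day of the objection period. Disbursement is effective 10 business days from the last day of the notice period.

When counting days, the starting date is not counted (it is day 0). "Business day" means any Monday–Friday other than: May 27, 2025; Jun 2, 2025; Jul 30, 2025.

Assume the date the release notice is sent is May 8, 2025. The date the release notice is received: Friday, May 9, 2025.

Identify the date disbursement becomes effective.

The last day of the objection period: May 9, 2025 + 20 days = May 29, 2025.
Adding 14 calendar days to May 29, 2025 gives Jun 12, 2025, which is the last day of the notice period.
From Thursday, Jun 12, 2025, 10 business days (Jun 13, Jun 16, Jun 17, Jun 18, Jun 19, Jun 20, Jun 23, Jun 24, Jun 25, Jun 26, skipping weekends) brings us to Thursday, Jun 26, 2025, which is the date disbursement becomes effective.

Jun 26, 2025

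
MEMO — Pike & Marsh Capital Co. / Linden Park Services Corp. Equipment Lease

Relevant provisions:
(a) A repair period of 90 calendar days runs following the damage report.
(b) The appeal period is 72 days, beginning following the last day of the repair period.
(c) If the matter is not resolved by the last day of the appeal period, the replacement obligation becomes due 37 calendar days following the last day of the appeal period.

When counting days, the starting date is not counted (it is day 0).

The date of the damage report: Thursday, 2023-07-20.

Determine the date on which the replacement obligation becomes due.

2024-02-04

Adding 90 calendar days to 2023-07-20 gives 2023-10-18, which is the last day of the repair period.
Adding 72 calendar days to 2023-10-18 gives 2023-12-29, which is the last day of the appeal period.
Adding 37 calendar days to 2023-12-29 gives 2024-02-04, which is the date on which the replacement obligation becomes due.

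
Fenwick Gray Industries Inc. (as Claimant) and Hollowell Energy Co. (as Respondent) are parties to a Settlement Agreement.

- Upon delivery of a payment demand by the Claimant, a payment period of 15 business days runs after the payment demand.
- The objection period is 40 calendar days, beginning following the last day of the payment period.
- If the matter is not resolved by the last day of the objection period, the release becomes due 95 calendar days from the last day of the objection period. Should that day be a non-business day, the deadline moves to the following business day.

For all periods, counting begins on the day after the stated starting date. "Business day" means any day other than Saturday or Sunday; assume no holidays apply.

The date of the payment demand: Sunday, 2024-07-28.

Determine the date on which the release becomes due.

2024-12-30

The last day of the payment period: 15 business days after Sunday, 2024-07-28, skipping weekends — Jul 29, Jul 30, Jul 31, Aug 1, …, Aug 14, Aug 15, Aug 16 — lands on Friday, 2024-08-16.
The last day of the objection period: 2024-08-16 + 40 days = 2024-09-25.
The date on which the release becomes due: 95 calendar days after 2024-09-25 is 2024-12-29. That falls on a Sunday, so it rolls to the next business day, Monday, 2024-12-30.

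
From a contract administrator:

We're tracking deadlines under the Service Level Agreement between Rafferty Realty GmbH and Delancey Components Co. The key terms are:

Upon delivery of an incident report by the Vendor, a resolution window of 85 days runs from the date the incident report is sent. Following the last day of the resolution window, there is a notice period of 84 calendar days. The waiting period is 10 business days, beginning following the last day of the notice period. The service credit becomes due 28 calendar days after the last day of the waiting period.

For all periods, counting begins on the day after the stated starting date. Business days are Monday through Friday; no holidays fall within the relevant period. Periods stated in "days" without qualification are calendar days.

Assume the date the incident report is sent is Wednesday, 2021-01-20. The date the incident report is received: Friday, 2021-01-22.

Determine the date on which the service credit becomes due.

Adding 85 calendar days to 2021-01-20 gives 2021-04-15, which is the last day of the resolution window.
The last day of the notice period: 84 calendar days after 2021-04-15 is 2021-07-08.
From Thursday, 2021-07-08, 10 business days (Jul 9, Jul 12, Jul 13, Jul 14, Jul 15, Jul 16, Jul 19, Jul 20, Jul 21, Jul 22, skipping weekends) brings us to Thursday, 2021-07-22, which is the last day of the waiting period.
The date on which the service credit becomes due: 2021-07-22 + 28 days = 2021-08-19.

2021-08-19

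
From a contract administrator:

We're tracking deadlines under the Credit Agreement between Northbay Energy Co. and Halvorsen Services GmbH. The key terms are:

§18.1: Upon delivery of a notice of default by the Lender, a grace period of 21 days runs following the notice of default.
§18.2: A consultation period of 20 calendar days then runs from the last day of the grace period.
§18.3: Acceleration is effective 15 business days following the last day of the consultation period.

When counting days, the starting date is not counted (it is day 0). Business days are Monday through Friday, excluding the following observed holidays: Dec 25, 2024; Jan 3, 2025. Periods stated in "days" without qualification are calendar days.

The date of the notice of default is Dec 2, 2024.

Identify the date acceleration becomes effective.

Adding 21 calendar days to Dec 2, 2024 gives Dec 23, 2024, which is the last day of the grace period.
Adding 20 calendar days to Dec 23, 2024 gives Jan 12, 2025, which is the last day of the consultation period.
The date acceleration becomes effective: counting 15 business days from Sunday, Jan 12, 2025 (Jan 13, Jan 14, Jan 15, Jan 16, …, Jan 29, Jan 30, Jan 31, skipping weekends) reaches Friday, Jan 31, 2025.

Jan 31, 2025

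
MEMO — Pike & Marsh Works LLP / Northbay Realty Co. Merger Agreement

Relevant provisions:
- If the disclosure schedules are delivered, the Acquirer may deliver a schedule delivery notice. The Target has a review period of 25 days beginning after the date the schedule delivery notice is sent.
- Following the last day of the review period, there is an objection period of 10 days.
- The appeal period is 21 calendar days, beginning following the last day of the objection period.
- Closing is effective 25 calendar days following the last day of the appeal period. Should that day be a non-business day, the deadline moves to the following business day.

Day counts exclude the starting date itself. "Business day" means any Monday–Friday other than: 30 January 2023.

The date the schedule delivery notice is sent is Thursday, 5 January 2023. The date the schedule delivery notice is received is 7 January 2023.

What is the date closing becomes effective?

27 March 2023

The last day of the review period: 5 January 2023 + 25 days = 30 January 2023.
Adding 10 calendar days to 30 January 2023 gives 9 February 2023, which is the last day of the objection period.
Adding 21 calendar days to 9 February 2023 gives 2 March 2023, which is the last day of the appeal period.
Adding 25 calendar days to 2 March 2023 gives 27 March 2023, which is the date closing becomes effective. 27 March 2023 is a Monday and is not a listed holiday, so no roll-forward applies.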